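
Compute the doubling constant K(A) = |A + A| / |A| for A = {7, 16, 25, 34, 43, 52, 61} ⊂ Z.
K = |A + A| / |A| = 13/7

Enumerate A + A = {a + b : a, b ∈ A}. With |A| = 7, there are |A|^2 = 49 ordered sum pairs; collecting distinct values, A + A = {14, 23, 32, 41, 50, 59, 68, 77, 86, 95, 104, 113, 122}, so |A + A| = 13. Thus K = 13/7. Here |A + A| = 2|A| − 1 = 13, the minimum possible — so K = 13/7 is minimal, which holds iff A is an arithmetic progression.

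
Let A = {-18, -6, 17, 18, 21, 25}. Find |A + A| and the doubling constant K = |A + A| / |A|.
K = |A + A| / |A| = 20/6 = 10/3

Enumerate A + A = {a + b : a, b ∈ A}. With |A| = 6, there are |A|^2 = 36 ordered sum pairs; collecting distinct values, A + A = {-36, -24, -12, -1, 0, 3, 7, 11, 12, 15, 19, 34, 35, 36, 38, 39, 42, 43, 46, 50}, so |A + A| = 20. Thus K = 20/6 = 10/3. For comparison, the minimum possible |A + A| over all 6-element sets is 2·6 − 1 = 11 (so min K = 11/6), attained only by arithmetic progressions.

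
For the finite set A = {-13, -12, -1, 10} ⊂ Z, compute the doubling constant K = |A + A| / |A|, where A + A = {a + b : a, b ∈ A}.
K = |A + A| / |A| = 9/4

Enumerate A + A = {a + b : a, b ∈ A}. With |A| = 4, there are |A|^2 = 16 ordered sum pairs; collecting distinct values, A + A = {-26, -25, -24, -14, -13, -3, -2, 9, 20}, so |A + A| = 9. Thus K = 9/4. For comparison, the minimum possible |A + A| over all 4-element sets is 2·4 − 1 = 7 (so min K = 7/4), attained only by arithmetic progressions.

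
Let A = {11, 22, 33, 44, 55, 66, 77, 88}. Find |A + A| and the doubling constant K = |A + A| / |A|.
K = |A + A| / |A| = 15/8

Enumerate A + A = {a + b : a, b ∈ A}. With |A| = 8, there are |A|^2 = 64 ordered sum pairs; collecting distinct values, A + A = {22, 33, 44, 55, 66, 77, 88, 99, 110, 121, 132, 143, 154, 165, 176}, so |A + A| = 15. Thus K = 15/8. Here |A + A| = 2|A| − 1 = 15, the minimum possible — so K = 15/8 is minimal, which holds iff A is an arithmetic progression.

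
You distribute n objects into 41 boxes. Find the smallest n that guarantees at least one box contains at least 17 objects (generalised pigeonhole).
n = (17 − 1)·41 + 1 = 657

By the generalised pigeonhole principle, to guarantee some box contains ≥ r objects we need more than (r − 1) · k objects total. Threshold: n = (r − 1) · k + 1. With r = 17 and k = 41: n = 16 · 41 + 1 = 656 + 1 = 657. For n = 656 = 16 · 41, we can put exactly 16 objects in every box, avoiding 17 in any single one — so 657 is tight.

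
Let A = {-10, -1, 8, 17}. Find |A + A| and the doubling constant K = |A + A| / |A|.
K = |A + A| / |A| = 7/4

Enumerate A + A = {a + b : a, b ∈ A}. With |A| = 4, there are |A|^2 = 16 ordered sum pairs; collecting distinct values, A + A = {-20, -11, -2, 7, 16, 25, 34}, so |A + A| = 7. Thus K = 7/4. Here |A + A| = 2|A| − 1 = 7, the minimum possible — so K = 7/4 is minimal, which holds iff A is an arithmetic progression.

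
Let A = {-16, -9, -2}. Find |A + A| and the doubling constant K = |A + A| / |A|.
K = |A + A| / |A| = 5/3

Enumerate A + A = {a + b : a, b ∈ A}. With |A| = 3, there are |A|^2 = 9 ordered sum pairs; collecting distinct values, A + A = {-32, -25, -18, -11, -4}, so |A + A| = 5. Thus K = 5/3. Here |A + A| = 2|A| − 1 = 5, the minimum possible — so K = 5/3 is minimal, which holds iff A is an arithmetic progression.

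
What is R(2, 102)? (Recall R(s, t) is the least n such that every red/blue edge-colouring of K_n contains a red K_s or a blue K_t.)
R(2, 102) = 102

R(2, k) = k for all k ≥ 2: in a 2-colouring of K_k, either some edge is red (a red K_2) or all edges are blue (a blue K_k). And K_{101} coloured all-blue has no blue K_102, so R(2, 102) > 101. Hence R(2, 102) = 102.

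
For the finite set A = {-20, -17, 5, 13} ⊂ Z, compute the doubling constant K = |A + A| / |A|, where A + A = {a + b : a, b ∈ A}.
K = |A + A| / |A| = 10/4 = 5/2

Enumerate A + A = {a + b : a, b ∈ A}. With |A| = 4, there are |A|^2 = 16 ordered sum pairs; collecting distinct values, A + A = {-40, -37, -34, -15, -12, -7, -4, 10, 18, 26}, so |A + A| = 10. Thus K = 10/4 = 5/2. For comparison, the minimum possible |A + A| over all 4-element sets is 2·4 − 1 = 7 (so min K = 7/4), attained only by arithmetic progressions.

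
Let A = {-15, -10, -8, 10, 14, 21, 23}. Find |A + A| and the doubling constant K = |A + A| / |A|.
K = |A + A| / |A| = 26/7

Enumerate A + A = {a + b : a, b ∈ A}. With |A| = 7, there are |A|^2 = 49 ordered sum pairs; collecting distinct values, A + A = {-30, -25, -23, -20, -18, -16, -5, -1, 0, 2, 4, 6, 8, 11, 13, 15, 20, 24, 28, 31, 33, 35, 37, 42, 44, 46}, so |A + A| = 26. Thus K = 26/7. For comparison, the minimum possible |A + A| over all 7-element sets is 2·7 − 1 = 13 (so min K = 13/7), attained only by arithmetic progressions.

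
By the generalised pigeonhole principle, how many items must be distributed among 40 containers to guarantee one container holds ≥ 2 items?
n = (2 − 1)·40 + 1 = 41

By the generalised pigeonhole principle, to guarantee some box contains ≥ r objects we need more than (r − 1) · k objects total. Threshold: n = (r − 1) · k + 1. With r = 2 and k = 40: n = 1 · 40 + 1 = 40 + 1 = 41. For n = 40 = 1 · 40, we can put exactly 1 objects in every box, avoiding 2 in any single one — so 41 is tight.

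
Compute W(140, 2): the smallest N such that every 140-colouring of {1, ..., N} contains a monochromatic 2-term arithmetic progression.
W(140, 2) = 140 + 1 = 141

A 2-term AP is any pair of integers, so a monochromatic 2-AP exists iff some colour is used at least twice. With 140 colours, the colouring i ↦ i on {1, ..., 140} uses each colour once, avoiding any monochromatic pair, so W(140, 2) > 140. For {1, ..., 141}, pigeonhole forces two integers of the same colour, which form a monochromatic 2-AP. Hence W(140, 2) = 141.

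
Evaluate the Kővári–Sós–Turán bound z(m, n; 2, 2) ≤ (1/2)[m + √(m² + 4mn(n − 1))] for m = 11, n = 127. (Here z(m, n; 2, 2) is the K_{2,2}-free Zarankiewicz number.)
z(11, 127; 2, 2) ≤ (1/2)[11 + √(11² + 4·11·127·126)] = (1/2)[11 + √704209] = 425.0858

Kővári–Sós–Turán: let r_1, ..., r_11 be the row sums and z = Σ r_i the total number of 1s. Each pair of columns can share at most one row with both entries 1 (else a 2×2 all-ones block appears), so Σ_i C(r_i, 2) ≤ C(127, 2) = 8001. By convexity Σ_i C(r_i, 2) ≥ 11·C(z/11, 2) = z(z − 11)/(2·11), giving z² − 11z − 11·127·126 ≤ 0 and hence z ≤ (1/2)[11 + √(121 + 4·176022)] = (1/2)[11 + √704209] ≈ (1/2)(11 + 839.1716) = 425.0858.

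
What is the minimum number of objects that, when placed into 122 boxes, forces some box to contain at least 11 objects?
n = (11 − 1)·122 + 1 = 1221

By the generalised pigeonhole principle, to guarantee some box contains ≥ r objects we need more than (r − 1) · k objects total. Threshold: n = (r − 1) · k + 1. With r = 11 and k = 122: n = 10 · 122 + 1 = 1220 + 1 = 1221. For n = 1220 = 10 · 122, we can put exactly 10 objects in every box, avoiding 11 in any single one — so 1221 is tight.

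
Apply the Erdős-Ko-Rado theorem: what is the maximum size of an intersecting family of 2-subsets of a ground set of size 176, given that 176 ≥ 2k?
max |F| = C(175, 1) = 175

The Erdős-Ko-Rado theorem states: for n ≥ 2k, an intersecting family of k-subsets of an n-element set has size at most C(n − 1, k − 1), with equality for 'star' families {A ⊆ [n] : |A| = k, i ∈ A} (fix an element i). For n = 176, k = 2: C(175, 1) = 175.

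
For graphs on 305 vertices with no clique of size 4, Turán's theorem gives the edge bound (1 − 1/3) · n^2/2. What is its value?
Turán density bound = (2/3) · 305^2/2 = 93025/3 ≈ 31008.3333

Turán's theorem: ex(n, K_{r+1}) is achieved by the complete r-partite Turán graph T(n, r) with parts as balanced as possible, and is at most (1 − 1/r) · n^2/2. For r = 3, n = 305: the density bound is (2/3) · 93025/2 = 93025/3 ≈ 31008.3333. The integer-valued extremum is e(T(305, 3)) = 31008, which is strictly less than the density bound 93025/3 since 3 ∤ 305 (the parts of T(305, 3) cannot all be equal).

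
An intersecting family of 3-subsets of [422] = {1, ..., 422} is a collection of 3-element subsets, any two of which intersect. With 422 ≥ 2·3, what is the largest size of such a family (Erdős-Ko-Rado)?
max |F| = C(421, 2) = 88410

Erdős-Ko-Rado (1961): when n ≥ 2k, max |F| = C(n−1, k−1). The bound is attained by the star {A : i ∈ A} for any fixed i ∈ [n]. Here C(422−1, 3−1) = C(421, 2) = 88410.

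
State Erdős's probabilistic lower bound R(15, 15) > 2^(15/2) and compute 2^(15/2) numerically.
2^(15/2) = 181.0193; so R(15, 15) > 181.0193

Colour each edge of K_n uniformly at random with red/blue. The expected number of monochromatic K_15 is C(n, 15) · 2 · 2^(−C(15,2)). If C(n, 15) · 2^(1 − C(15,2)) < 1, then with positive probability no monochromatic K_15 exists, so R(15, 15) > n. The standard estimate C(n, 15) ≤ n^15/15! shows this inequality holds whenever n ≤ 2^(15/2) (since 15! · 2^(C(15,2) − 1) > 2^(15^2/2) ≥ n^15). Hence R(15, 15) > 2^(15/2) = 181.0193.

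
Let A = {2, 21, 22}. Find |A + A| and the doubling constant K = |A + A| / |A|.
K = |A + A| / |A| = 6/3 = 2

Enumerate A + A = {a + b : a, b ∈ A}. With |A| = 3, there are |A|^2 = 9 ordered sum pairs; collecting distinct values, A + A = {4, 23, 24, 42, 43, 44}, so |A + A| = 6. Thus K = 6/3 = 2. For comparison, the minimum possible |A + A| over all 3-element sets is 2·3 − 1 = 5 (so min K = 5/3), attained only by arithmetic progressions.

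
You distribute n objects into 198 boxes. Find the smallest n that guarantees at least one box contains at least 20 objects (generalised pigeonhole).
n = (20 − 1)·198 + 1 = 3763

By the generalised pigeonhole principle, to guarantee some box contains ≥ r objects we need more than (r − 1) · k objects total. Threshold: n = (r − 1) · k + 1. With r = 20 and k = 198: n = 19 · 198 + 1 = 3762 + 1 = 3763. For n = 3762 = 19 · 198, we can put exactly 19 objects in every box, avoiding 20 in any single one — so 3763 is tight.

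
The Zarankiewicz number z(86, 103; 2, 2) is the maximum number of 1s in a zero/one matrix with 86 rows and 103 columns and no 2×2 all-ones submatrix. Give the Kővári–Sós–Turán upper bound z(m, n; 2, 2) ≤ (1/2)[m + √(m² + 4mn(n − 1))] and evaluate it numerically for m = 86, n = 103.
z(86, 103; 2, 2) ≤ (1/2)[86 + √(86² + 4·86·103·102)] = (1/2)[86 + √3621460] = 994.5067

Kővári–Sós–Turán: let r_1, ..., r_86 be the row sums and z = Σ r_i the total number of 1s. Each pair of columns can share at most one row with both entries 1 (else a 2×2 all-ones block appears), so Σ_i C(r_i, 2) ≤ C(103, 2) = 5253. By convexity Σ_i C(r_i, 2) ≥ 86·C(z/86, 2) = z(z − 86)/(2·86), giving z² − 86z − 86·103·102 ≤ 0 and hence z ≤ (1/2)[86 + √(7396 + 4·903516)] = (1/2)[86 + √3621460] ≈ (1/2)(86 + 1903.0134) = 994.5067.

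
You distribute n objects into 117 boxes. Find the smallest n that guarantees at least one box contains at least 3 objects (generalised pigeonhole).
n = (3 − 1)·117 + 1 = 235

By the generalised pigeonhole principle, to guarantee some box contains ≥ r objects we need more than (r − 1) · k objects total. Threshold: n = (r − 1) · k + 1. With r = 3 and k = 117: n = 2 · 117 + 1 = 234 + 1 = 235. For n = 234 = 2 · 117, we can put exactly 2 objects in every box, avoiding 3 in any single one — so 235 is tight.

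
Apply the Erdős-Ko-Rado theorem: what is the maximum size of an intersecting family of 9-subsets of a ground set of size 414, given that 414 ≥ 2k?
max |F| = C(413, 8) = 19609040195022817

The Erdős-Ko-Rado theorem states: for n ≥ 2k, an intersecting family of k-subsets of an n-element set has size at most C(n − 1, k − 1), with equality for 'star' families {A ⊆ [n] : |A| = k, i ∈ A} (fix an element i). For n = 414, k = 9: C(413, 8) = 19609040195022817.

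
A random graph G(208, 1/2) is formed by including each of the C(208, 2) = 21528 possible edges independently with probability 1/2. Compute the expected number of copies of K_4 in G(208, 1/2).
E[# K_4] = C(208, 4) · (1/2)^C(4, 2) = 75760620 / 2^6 = 18940155/16 = 1183759.6875

For each 4-subset S of vertices (there are C(208, 4) = 75760620 such S), let X_S = 1 if S induces a K_4 (all C(4, 2) = 6 edges present). Then P(X_S = 1) = (1/2)^6 = 1/64. By linearity of expectation, E[# K_4] = C(208, 4) · (1/2)^6 = 75760620 / 64 = 18940155/16 = 1183759.6875.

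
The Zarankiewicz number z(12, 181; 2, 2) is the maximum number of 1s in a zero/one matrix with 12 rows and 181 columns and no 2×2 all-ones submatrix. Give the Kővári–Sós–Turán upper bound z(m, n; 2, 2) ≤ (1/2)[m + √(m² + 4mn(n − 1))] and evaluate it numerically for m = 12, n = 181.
z(12, 181; 2, 2) ≤ (1/2)[12 + √(12² + 4·12·181·180)] = (1/2)[12 + √1563984] = 631.2967

Kővári–Sós–Turán: let r_1, ..., r_12 be the row sums and z = Σ r_i the total number of 1s. Each pair of columns can share at most one row with both entries 1 (else a 2×2 all-ones block appears), so Σ_i C(r_i, 2) ≤ C(181, 2) = 16290. By convexity Σ_i C(r_i, 2) ≥ 12·C(z/12, 2) = z(z − 12)/(2·12), giving z² − 12z − 12·181·180 ≤ 0 and hence z ≤ (1/2)[12 + √(144 + 4·390960)] = (1/2)[12 + √1563984] ≈ (1/2)(12 + 1250.5935) = 631.2967.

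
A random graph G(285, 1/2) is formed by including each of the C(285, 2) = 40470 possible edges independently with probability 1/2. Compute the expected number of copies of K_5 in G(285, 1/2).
E[# K_5] = C(285, 5) · (1/2)^C(5, 2) = 15125990307 / 2^10 ≈ 14771474.909180

For each 5-subset S of vertices (there are C(285, 5) = 15125990307 such S), let X_S = 1 if S induces a K_5 (all C(5, 2) = 10 edges present). Then P(X_S = 1) = (1/2)^10 = 1/1024. By linearity of expectation, E[# K_5] = C(285, 5) · (1/2)^10 = 15125990307 / 1024 ≈ 14771474.909180.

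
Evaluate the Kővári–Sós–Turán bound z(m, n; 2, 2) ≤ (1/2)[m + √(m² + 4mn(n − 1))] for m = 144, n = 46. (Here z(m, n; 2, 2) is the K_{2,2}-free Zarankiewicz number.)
z(144, 46; 2, 2) ≤ (1/2)[144 + √(144² + 4·144·46·45)] = (1/2)[144 + √1213056] = 622.6941

Kővári–Sós–Turán: let r_1, ..., r_144 be the row sums and z = Σ r_i the total number of 1s. Each pair of columns can share at most one row with both entries 1 (else a 2×2 all-ones block appears), so Σ_i C(r_i, 2) ≤ C(46, 2) = 1035. By convexity Σ_i C(r_i, 2) ≥ 144·C(z/144, 2) = z(z − 144)/(2·144), giving z² − 144z − 144·46·45 ≤ 0 and hence z ≤ (1/2)[144 + √(20736 + 4·298080)] = (1/2)[144 + √1213056] ≈ (1/2)(144 + 1101.3882) = 622.6941.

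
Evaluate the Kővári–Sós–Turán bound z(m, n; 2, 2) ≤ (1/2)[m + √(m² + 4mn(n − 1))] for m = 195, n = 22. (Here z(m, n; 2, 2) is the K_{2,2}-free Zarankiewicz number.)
z(195, 22; 2, 2) ≤ (1/2)[195 + √(195² + 4·195·22·21)] = (1/2)[195 + √398385] = 413.0887

Kővári–Sós–Turán: let r_1, ..., r_195 be the row sums and z = Σ r_i the total number of 1s. Each pair of columns can share at most one row with both entries 1 (else a 2×2 all-ones block appears), so Σ_i C(r_i, 2) ≤ C(22, 2) = 231. By convexity Σ_i C(r_i, 2) ≥ 195·C(z/195, 2) = z(z − 195)/(2·195), giving z² − 195z − 195·22·21 ≤ 0 and hence z ≤ (1/2)[195 + √(38025 + 4·90090)] = (1/2)[195 + √398385] ≈ (1/2)(195 + 631.1775) = 413.0887.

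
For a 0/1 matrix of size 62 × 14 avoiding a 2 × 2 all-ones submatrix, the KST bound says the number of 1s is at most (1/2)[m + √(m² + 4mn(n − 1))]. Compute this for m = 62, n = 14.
z(62, 14; 2, 2) ≤ (1/2)[62 + √(62² + 4·62·14·13)] = (1/2)[62 + √48980] = 141.6571

Kővári–Sós–Turán: let r_1, ..., r_62 be the row sums and z = Σ r_i the total number of 1s. Each pair of columns can share at most one row with both entries 1 (else a 2×2 all-ones block appears), so Σ_i C(r_i, 2) ≤ C(14, 2) = 91. By convexity Σ_i C(r_i, 2) ≥ 62·C(z/62, 2) = z(z − 62)/(2·62), giving z² − 62z − 62·14·13 ≤ 0 and hence z ≤ (1/2)[62 + √(3844 + 4·11284)] = (1/2)[62 + √48980] ≈ (1/2)(62 + 221.3143) = 141.6571.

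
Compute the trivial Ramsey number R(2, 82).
R(2, 82) = 82

R(2, k) = k for all k ≥ 2: in a 2-colouring of K_k, either some edge is red (a red K_2) or all edges are blue (a blue K_k). And K_{81} coloured all-blue has no blue K_82, so R(2, 82) > 81. Hence R(2, 82) = 82.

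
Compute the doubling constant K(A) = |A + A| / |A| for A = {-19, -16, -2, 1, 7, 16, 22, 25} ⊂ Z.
K = |A + A| / |A| = 30/8 = 15/4

Enumerate A + A = {a + b : a, b ∈ A}. With |A| = 8, there are |A|^2 = 64 ordered sum pairs; collecting distinct values, A + A = {-38, -35, -32, -21, -18, -15, -12, -9, -4, -3, -1, 0, 2, 3, 5, 6, 8, 9, 14, 17, 20, 23, 26, 29, 32, 38, 41, 44, 47, 50}, so |A + A| = 30. Thus K = 30/8 = 15/4. For comparison, the minimum possible |A + A| over all 8-element sets is 2·8 − 1 = 15 (so min K = 15/8), attained only by arithmetic progressions.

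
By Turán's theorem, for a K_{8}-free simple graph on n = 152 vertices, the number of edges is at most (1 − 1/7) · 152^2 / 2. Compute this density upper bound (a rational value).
Turán density bound = (6/7) · 152^2/2 = 69312/7 ≈ 9901.7143

Turán's theorem: ex(n, K_{r+1}) is achieved by the complete r-partite Turán graph T(n, r) with parts as balanced as possible, and is at most (1 − 1/r) · n^2/2. For r = 7, n = 152: the density bound is (6/7) · 23104/2 = 69312/7 ≈ 9901.7143. The integer-valued extremum is e(T(152, 7)) = 9901, which is strictly less than the density bound 69312/7 since 7 ∤ 152 (the parts of T(152, 7) cannot all be equal).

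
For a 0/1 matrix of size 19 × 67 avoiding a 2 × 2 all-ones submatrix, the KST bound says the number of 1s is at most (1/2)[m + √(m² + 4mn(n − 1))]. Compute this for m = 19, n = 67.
z(19, 67; 2, 2) ≤ (1/2)[19 + √(19² + 4·19·67·66)] = (1/2)[19 + √336433] = 299.5142

Kővári–Sós–Turán: let r_1, ..., r_19 be the row sums and z = Σ r_i the total number of 1s. Each pair of columns can share at most one row with both entries 1 (else a 2×2 all-ones block appears), so Σ_i C(r_i, 2) ≤ C(67, 2) = 2211. By convexity Σ_i C(r_i, 2) ≥ 19·C(z/19, 2) = z(z − 19)/(2·19), giving z² − 19z − 19·67·66 ≤ 0 and hence z ≤ (1/2)[19 + √(361 + 4·84018)] = (1/2)[19 + √336433] ≈ (1/2)(19 + 580.0284) = 299.5142.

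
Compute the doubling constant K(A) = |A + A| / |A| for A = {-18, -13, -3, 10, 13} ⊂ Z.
K = |A + A| / |A| = 15/5 = 3

Enumerate A + A = {a + b : a, b ∈ A}. With |A| = 5, there are |A|^2 = 25 ordered sum pairs; collecting distinct values, A + A = {-36, -31, -26, -21, -16, -8, -6, -5, -3, 0, 7, 10, 20, 23, 26}, so |A + A| = 15. Thus K = 15/5 = 3. For comparison, the minimum possible |A + A| over all 5-element sets is 2·5 − 1 = 9 (so min K = 9/5), attained only by arithmetic progressions.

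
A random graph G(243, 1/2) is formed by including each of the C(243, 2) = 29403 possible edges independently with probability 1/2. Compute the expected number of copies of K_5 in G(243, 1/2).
E[# K_5] = C(243, 5) · (1/2)^C(5, 2) = 6774333588 / 2^10 = 1693583397/256 ≈ 6615560.144531

For each 5-subset S of vertices (there are C(243, 5) = 6774333588 such S), let X_S = 1 if S induces a K_5 (all C(5, 2) = 10 edges present). Then P(X_S = 1) = (1/2)^10 = 1/1024. By linearity of expectation, E[# K_5] = C(243, 5) · (1/2)^10 = 6774333588 / 1024 = 1693583397/256 ≈ 6615560.144531.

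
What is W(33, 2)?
W(33, 2) = 33 + 1 = 34

A 2-term AP is any pair of integers, so a monochromatic 2-AP exists iff some colour is used at least twice. With 33 colours, the colouring i ↦ i on {1, ..., 33} uses each colour once, avoiding any monochromatic pair, so W(33, 2) > 33. For {1, ..., 34}, pigeonhole forces two integers of the same colour, which form a monochromatic 2-AP. Hence W(33, 2) = 34.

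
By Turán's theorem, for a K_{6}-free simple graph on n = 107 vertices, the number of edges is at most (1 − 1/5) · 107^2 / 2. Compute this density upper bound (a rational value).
Turán density bound = (4/5) · 107^2/2 = 22898/5 ≈ 4579.6

Turán's theorem: ex(n, K_{r+1}) is achieved by the complete r-partite Turán graph T(n, r) with parts as balanced as possible, and is at most (1 − 1/r) · n^2/2. For r = 5, n = 107: the density bound is (4/5) · 11449/2 = 22898/5 ≈ 4579.6. The integer-valued extremum is e(T(107, 5)) = 4579, which is strictly less than the density bound 22898/5 since 5 ∤ 107 (the parts of T(107, 5) cannot all be equal).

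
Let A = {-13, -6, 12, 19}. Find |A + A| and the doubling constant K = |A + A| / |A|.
K = |A + A| / |A| = 9/4

Enumerate A + A = {a + b : a, b ∈ A}. With |A| = 4, there are |A|^2 = 16 ordered sum pairs; collecting distinct values, A + A = {-26, -19, -12, -1, 6, 13, 24, 31, 38}, so |A + A| = 9. Thus K = 9/4. For comparison, the minimum possible |A + A| over all 4-element sets is 2·4 − 1 = 7 (so min K = 7/4), attained only by arithmetic progressions.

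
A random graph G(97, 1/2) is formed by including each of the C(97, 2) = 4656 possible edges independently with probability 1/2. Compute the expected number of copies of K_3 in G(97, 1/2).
E[# K_3] = C(97, 3) · (1/2)^C(3, 2) = 147440 / 2^3 = 18430

For each 3-subset S of vertices (there are C(97, 3) = 147440 such S), let X_S = 1 if S induces a K_3 (all C(3, 2) = 3 edges present). Then P(X_S = 1) = (1/2)^3 = 1/8. By linearity of expectation, E[# K_3] = C(97, 3) · (1/2)^3 = 147440 / 8 = 18430.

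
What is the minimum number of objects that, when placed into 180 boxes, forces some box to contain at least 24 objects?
n = (24 − 1)·180 + 1 = 4141

By the generalised pigeonhole principle, to guarantee some box contains ≥ r objects we need more than (r − 1) · k objects total. Threshold: n = (r − 1) · k + 1. With r = 24 and k = 180: n = 23 · 180 + 1 = 4140 + 1 = 4141. For n = 4140 = 23 · 180, we can put exactly 23 objects in every box, avoiding 24 in any single one — so 4141 is tight.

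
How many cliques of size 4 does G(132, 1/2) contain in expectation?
E[# K_4] = C(132, 4) · (1/2)^C(4, 2) = 12082785 / 2^6 = 188793.515625

For each 4-subset S of vertices (there are C(132, 4) = 12082785 such S), let X_S = 1 if S induces a K_4 (all C(4, 2) = 6 edges present). Then P(X_S = 1) = (1/2)^6 = 1/64. By linearity of expectation, E[# K_4] = C(132, 4) · (1/2)^6 = 12082785 / 64 = 188793.515625.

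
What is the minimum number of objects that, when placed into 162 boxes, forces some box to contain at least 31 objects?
n = (31 − 1)·162 + 1 = 4861

By the generalised pigeonhole principle, to guarantee some box contains ≥ r objects we need more than (r − 1) · k objects total. Threshold: n = (r − 1) · k + 1. With r = 31 and k = 162: n = 30 · 162 + 1 = 4860 + 1 = 4861. For n = 4860 = 30 · 162, we can put exactly 30 objects in every box, avoiding 31 in any single one — so 4861 is tight.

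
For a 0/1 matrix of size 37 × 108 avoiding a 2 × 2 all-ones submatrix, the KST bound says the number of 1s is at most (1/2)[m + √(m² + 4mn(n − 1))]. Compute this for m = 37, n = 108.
z(37, 108; 2, 2) ≤ (1/2)[37 + √(37² + 4·37·108·107)] = (1/2)[37 + √1711657] = 672.6515

Kővári–Sós–Turán: let r_1, ..., r_37 be the row sums and z = Σ r_i the total number of 1s. Each pair of columns can share at most one row with both entries 1 (else a 2×2 all-ones block appears), so Σ_i C(r_i, 2) ≤ C(108, 2) = 5778. By convexity Σ_i C(r_i, 2) ≥ 37·C(z/37, 2) = z(z − 37)/(2·37), giving z² − 37z − 37·108·107 ≤ 0 and hence z ≤ (1/2)[37 + √(1369 + 4·427572)] = (1/2)[37 + √1711657] ≈ (1/2)(37 + 1308.3031) = 672.6515.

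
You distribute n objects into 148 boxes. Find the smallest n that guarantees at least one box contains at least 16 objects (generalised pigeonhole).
n = (16 − 1)·148 + 1 = 2221

By the generalised pigeonhole principle, to guarantee some box contains ≥ r objects we need more than (r − 1) · k objects total. Threshold: n = (r − 1) · k + 1. With r = 16 and k = 148: n = 15 · 148 + 1 = 2220 + 1 = 2221. For n = 2220 = 15 · 148, we can put exactly 15 objects in every box, avoiding 16 in any single one — so 2221 is tight.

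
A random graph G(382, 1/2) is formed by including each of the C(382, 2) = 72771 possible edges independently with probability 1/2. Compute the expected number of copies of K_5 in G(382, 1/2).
E[# K_5] = C(382, 5) · (1/2)^C(5, 2) = 66027020346 / 2^10 = 33013510173/512 ≈ 64479512.056641

For each 5-subset S of vertices (there are C(382, 5) = 66027020346 such S), let X_S = 1 if S induces a K_5 (all C(5, 2) = 10 edges present). Then P(X_S = 1) = (1/2)^10 = 1/1024. By linearity of expectation, E[# K_5] = C(382, 5) · (1/2)^10 = 66027020346 / 1024 = 33013510173/512 ≈ 64479512.056641.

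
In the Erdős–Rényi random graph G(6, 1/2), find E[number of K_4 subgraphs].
E[# K_4] = C(6, 4) · (1/2)^C(4, 2) = 15 / 2^6 = 0.234375

For each 4-subset S of vertices (there are C(6, 4) = 15 such S), let X_S = 1 if S induces a K_4 (all C(4, 2) = 6 edges present). Then P(X_S = 1) = (1/2)^6 = 1/64. By linearity of expectation, E[# K_4] = C(6, 4) · (1/2)^6 = 15 / 64 = 0.234375.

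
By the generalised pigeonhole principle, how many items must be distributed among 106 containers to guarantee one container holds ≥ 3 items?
n = (3 − 1)·106 + 1 = 213

By the generalised pigeonhole principle, to guarantee some box contains ≥ r objects we need more than (r − 1) · k objects total. Threshold: n = (r − 1) · k + 1. With r = 3 and k = 106: n = 2 · 106 + 1 = 212 + 1 = 213. For n = 212 = 2 · 106, we can put exactly 2 objects in every box, avoiding 3 in any single one — so 213 is tight.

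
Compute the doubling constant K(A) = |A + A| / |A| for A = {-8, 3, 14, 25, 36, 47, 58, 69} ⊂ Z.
K = |A + A| / |A| = 15/8

Enumerate A + A = {a + b : a, b ∈ A}. With |A| = 8, there are |A|^2 = 64 ordered sum pairs; collecting distinct values, A + A = {-16, -5, 6, 17, 28, 39, 50, 61, 72, 83, 94, 105, 116, 127, 138}, so |A + A| = 15. Thus K = 15/8. Here |A + A| = 2|A| − 1 = 15, the minimum possible — so K = 15/8 is minimal, which holds iff A is an arithmetic progression.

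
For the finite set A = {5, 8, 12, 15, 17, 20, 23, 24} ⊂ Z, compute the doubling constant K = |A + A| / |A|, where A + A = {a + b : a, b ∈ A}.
K = |A + A| / |A| = 28/8 = 7/2

Enumerate A + A = {a + b : a, b ∈ A}. With |A| = 8, there are |A|^2 = 64 ordered sum pairs; collecting distinct values, A + A = {10, 13, 16, 17, 20, 22, 23, 24, 25, 27, 28, 29, 30, 31, 32, 34, 35, 36, 37, 38, 39, 40, 41, 43, 44, 46, 47, 48}, so |A + A| = 28. Thus K = 28/8 = 7/2. For comparison, the minimum possible |A + A| over all 8-element sets is 2·8 − 1 = 15 (so min K = 15/8), attained only by arithmetic progressions.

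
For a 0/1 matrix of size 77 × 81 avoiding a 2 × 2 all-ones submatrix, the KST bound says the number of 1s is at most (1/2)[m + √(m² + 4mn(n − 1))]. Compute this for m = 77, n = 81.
z(77, 81; 2, 2) ≤ (1/2)[77 + √(77² + 4·77·81·80)] = (1/2)[77 + √2001769] = 745.9194

Kővári–Sós–Turán: let r_1, ..., r_77 be the row sums and z = Σ r_i the total number of 1s. Each pair of columns can share at most one row with both entries 1 (else a 2×2 all-ones block appears), so Σ_i C(r_i, 2) ≤ C(81, 2) = 3240. By convexity Σ_i C(r_i, 2) ≥ 77·C(z/77, 2) = z(z − 77)/(2·77), giving z² − 77z − 77·81·80 ≤ 0 and hence z ≤ (1/2)[77 + √(5929 + 4·498960)] = (1/2)[77 + √2001769] ≈ (1/2)(77 + 1414.8389) = 745.9194.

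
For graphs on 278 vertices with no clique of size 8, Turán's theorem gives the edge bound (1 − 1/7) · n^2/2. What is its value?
Turán density bound = (6/7) · 278^2/2 = 231852/7 ≈ 33121.7143

Turán's theorem: ex(n, K_{r+1}) is achieved by the complete r-partite Turán graph T(n, r) with parts as balanced as possible, and is at most (1 − 1/r) · n^2/2. For r = 7, n = 278: the density bound is (6/7) · 77284/2 = 231852/7 ≈ 33121.7143. The integer-valued extremum is e(T(278, 7)) = 33121, which is strictly less than the density bound 231852/7 since 7 ∤ 278 (the parts of T(278, 7) cannot all be equal).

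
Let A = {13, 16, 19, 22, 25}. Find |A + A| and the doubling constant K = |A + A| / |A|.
K = |A + A| / |A| = 9/5

Enumerate A + A = {a + b : a, b ∈ A}. With |A| = 5, there are |A|^2 = 25 ordered sum pairs; collecting distinct values, A + A = {26, 29, 32, 35, 38, 41, 44, 47, 50}, so |A + A| = 9. Thus K = 9/5. Here |A + A| = 2|A| − 1 = 9, the minimum possible — so K = 9/5 is minimal, which holds iff A is an arithmetic progression.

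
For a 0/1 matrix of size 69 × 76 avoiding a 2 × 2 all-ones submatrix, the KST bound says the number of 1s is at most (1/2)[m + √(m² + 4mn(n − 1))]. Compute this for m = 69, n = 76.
z(69, 76; 2, 2) ≤ (1/2)[69 + √(69² + 4·69·76·75)] = (1/2)[69 + √1577961] = 662.5846

Kővári–Sós–Turán: let r_1, ..., r_69 be the row sums and z = Σ r_i the total number of 1s. Each pair of columns can share at most one row with both entries 1 (else a 2×2 all-ones block appears), so Σ_i C(r_i, 2) ≤ C(76, 2) = 2850. By convexity Σ_i C(r_i, 2) ≥ 69·C(z/69, 2) = z(z − 69)/(2·69), giving z² − 69z − 69·76·75 ≤ 0 and hence z ≤ (1/2)[69 + √(4761 + 4·393300)] = (1/2)[69 + √1577961] ≈ (1/2)(69 + 1256.1692) = 662.5846.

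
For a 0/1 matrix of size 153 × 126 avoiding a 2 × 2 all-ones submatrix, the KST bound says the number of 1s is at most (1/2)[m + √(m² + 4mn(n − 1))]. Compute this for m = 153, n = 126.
z(153, 126; 2, 2) ≤ (1/2)[153 + √(153² + 4·153·126·125)] = (1/2)[153 + √9662409] = 1630.7208

Kővári–Sós–Turán: let r_1, ..., r_153 be the row sums and z = Σ r_i the total number of 1s. Each pair of columns can share at most one row with both entries 1 (else a 2×2 all-ones block appears), so Σ_i C(r_i, 2) ≤ C(126, 2) = 7875. By convexity Σ_i C(r_i, 2) ≥ 153·C(z/153, 2) = z(z − 153)/(2·153), giving z² − 153z − 153·126·125 ≤ 0 and hence z ≤ (1/2)[153 + √(23409 + 4·2409750)] = (1/2)[153 + √9662409] ≈ (1/2)(153 + 3108.4416) = 1630.7208.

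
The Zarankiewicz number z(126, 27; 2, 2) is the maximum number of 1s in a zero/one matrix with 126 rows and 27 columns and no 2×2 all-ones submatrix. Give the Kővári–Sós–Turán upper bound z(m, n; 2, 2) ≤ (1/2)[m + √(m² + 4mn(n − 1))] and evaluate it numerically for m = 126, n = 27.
z(126, 27; 2, 2) ≤ (1/2)[126 + √(126² + 4·126·27·26)] = (1/2)[126 + √369684] = 367.0082

Kővári–Sós–Turán: let r_1, ..., r_126 be the row sums and z = Σ r_i the total number of 1s. Each pair of columns can share at most one row with both entries 1 (else a 2×2 all-ones block appears), so Σ_i C(r_i, 2) ≤ C(27, 2) = 351. By convexity Σ_i C(r_i, 2) ≥ 126·C(z/126, 2) = z(z − 126)/(2·126), giving z² − 126z − 126·27·26 ≤ 0 and hence z ≤ (1/2)[126 + √(15876 + 4·88452)] = (1/2)[126 + √369684] ≈ (1/2)(126 + 608.0164) = 367.0082.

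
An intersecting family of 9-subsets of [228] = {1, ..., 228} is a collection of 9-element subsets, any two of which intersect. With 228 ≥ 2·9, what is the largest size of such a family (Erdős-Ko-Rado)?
max |F| = C(227, 8) = 154353720249300

The Erdős-Ko-Rado theorem states: for n ≥ 2k, an intersecting family of k-subsets of an n-element set has size at most C(n − 1, k − 1), with equality for 'star' families {A ⊆ [n] : |A| = k, i ∈ A} (fix an element i). For n = 228, k = 9: C(227, 8) = 154353720249300.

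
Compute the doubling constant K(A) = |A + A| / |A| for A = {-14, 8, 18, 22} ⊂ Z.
K = |A + A| / |A| = 10/4 = 5/2

Enumerate A + A = {a + b : a, b ∈ A}. With |A| = 4, there are |A|^2 = 16 ordered sum pairs; collecting distinct values, A + A = {-28, -6, 4, 8, 16, 26, 30, 36, 40, 44}, so |A + A| = 10. Thus K = 10/4 = 5/2. For comparison, the minimum possible |A + A| over all 4-element sets is 2·4 − 1 = 7 (so min K = 7/4), attained only by arithmetic progressions.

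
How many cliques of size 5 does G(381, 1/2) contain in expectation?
E[# K_5] = C(381, 5) · (1/2)^C(5, 2) = 65162792331 / 2^10 ≈ 63635539.385742

For each 5-subset S of vertices (there are C(381, 5) = 65162792331 such S), let X_S = 1 if S induces a K_5 (all C(5, 2) = 10 edges present). Then P(X_S = 1) = (1/2)^10 = 1/1024. By linearity of expectation, E[# K_5] = C(381, 5) · (1/2)^10 = 65162792331 / 1024 ≈ 63635539.385742.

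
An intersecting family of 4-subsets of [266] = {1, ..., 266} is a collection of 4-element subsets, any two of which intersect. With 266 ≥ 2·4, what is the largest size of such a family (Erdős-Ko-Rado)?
max |F| = C(265, 3) = 3066580

The Erdős-Ko-Rado theorem states: for n ≥ 2k, an intersecting family of k-subsets of an n-element set has size at most C(n − 1, k − 1), with equality for 'star' families {A ⊆ [n] : |A| = k, i ∈ A} (fix an element i). For n = 266, k = 4: C(265, 3) = 3066580.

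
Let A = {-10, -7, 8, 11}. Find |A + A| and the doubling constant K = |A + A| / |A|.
K = |A + A| / |A| = 9/4

Enumerate A + A = {a + b : a, b ∈ A}. With |A| = 4, there are |A|^2 = 16 ordered sum pairs; collecting distinct values, A + A = {-20, -17, -14, -2, 1, 4, 16, 19, 22}, so |A + A| = 9. Thus K = 9/4. For comparison, the minimum possible |A + A| over all 4-element sets is 2·4 − 1 = 7 (so min K = 7/4), attained only by arithmetic progressions.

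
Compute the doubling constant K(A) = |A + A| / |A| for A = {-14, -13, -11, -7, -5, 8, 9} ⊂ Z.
K = |A + A| / |A| = 26/7

Enumerate A + A = {a + b : a, b ∈ A}. With |A| = 7, there are |A|^2 = 49 ordered sum pairs; collecting distinct values, A + A = {-28, -27, -26, -25, -24, -22, -21, -20, -19, -18, -16, -14, -12, -10, -6, -5, -4, -3, -2, 1, 2, 3, 4, 16, 17, 18}, so |A + A| = 26. Thus K = 26/7. For comparison, the minimum possible |A + A| over all 7-element sets is 2·7 − 1 = 13 (so min K = 13/7), attained only by arithmetic progressions.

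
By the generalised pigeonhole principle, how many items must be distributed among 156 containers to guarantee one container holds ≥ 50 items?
n = (50 − 1)·156 + 1 = 7645

By the generalised pigeonhole principle, to guarantee some box contains ≥ r objects we need more than (r − 1) · k objects total. Threshold: n = (r − 1) · k + 1. With r = 50 and k = 156: n = 49 · 156 + 1 = 7644 + 1 = 7645. For n = 7644 = 49 · 156, we can put exactly 49 objects in every box, avoiding 50 in any single one — so 7645 is tight.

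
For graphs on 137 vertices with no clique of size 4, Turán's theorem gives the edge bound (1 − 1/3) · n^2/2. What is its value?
Turán density bound = (2/3) · 137^2/2 = 18769/3 ≈ 6256.3333

Turán's theorem: ex(n, K_{r+1}) is achieved by the complete r-partite Turán graph T(n, r) with parts as balanced as possible, and is at most (1 − 1/r) · n^2/2. For r = 3, n = 137: the density bound is (2/3) · 18769/2 = 18769/3 ≈ 6256.3333. The integer-valued extremum is e(T(137, 3)) = 6256, which is strictly less than the density bound 18769/3 since 3 ∤ 137 (the parts of T(137, 3) cannot all be equal).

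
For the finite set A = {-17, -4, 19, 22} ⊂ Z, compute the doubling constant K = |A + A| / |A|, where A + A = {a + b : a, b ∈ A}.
K = |A + A| / |A| = 10/4 = 5/2

Enumerate A + A = {a + b : a, b ∈ A}. With |A| = 4, there are |A|^2 = 16 ordered sum pairs; collecting distinct values, A + A = {-34, -21, -8, 2, 5, 15, 18, 38, 41, 44}, so |A + A| = 10. Thus K = 10/4 = 5/2. For comparison, the minimum possible |A + A| over all 4-element sets is 2·4 − 1 = 7 (so min K = 7/4), attained only by arithmetic progressions.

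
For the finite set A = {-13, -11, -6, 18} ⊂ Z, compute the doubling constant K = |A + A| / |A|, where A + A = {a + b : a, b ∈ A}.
K = |A + A| / |A| = 10/4 = 5/2

Enumerate A + A = {a + b : a, b ∈ A}. With |A| = 4, there are |A|^2 = 16 ordered sum pairs; collecting distinct values, A + A = {-26, -24, -22, -19, -17, -12, 5, 7, 12, 36}, so |A + A| = 10. Thus K = 10/4 = 5/2. For comparison, the minimum possible |A + A| over all 4-element sets is 2·4 − 1 = 7 (so min K = 7/4), attained only by arithmetic progressions.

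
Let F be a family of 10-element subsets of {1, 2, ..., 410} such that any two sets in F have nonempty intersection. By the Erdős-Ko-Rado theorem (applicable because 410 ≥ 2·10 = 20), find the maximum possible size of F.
max |F| = C(409, 9) = 807704943939438831

The Erdős-Ko-Rado theorem states: for n ≥ 2k, an intersecting family of k-subsets of an n-element set has size at most C(n − 1, k − 1), with equality for 'star' families {A ⊆ [n] : |A| = k, i ∈ A} (fix an element i). For n = 410, k = 10: C(409, 9) = 807704943939438831.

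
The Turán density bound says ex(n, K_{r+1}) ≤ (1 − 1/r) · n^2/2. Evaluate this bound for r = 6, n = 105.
Turán density bound = (5/6) · 105^2/2 = 18375/4 ≈ 4593.75

Turán's theorem: ex(n, K_{r+1}) is achieved by the complete r-partite Turán graph T(n, r) with parts as balanced as possible, and is at most (1 − 1/r) · n^2/2. For r = 6, n = 105: the density bound is (5/6) · 11025/2 = 18375/4 ≈ 4593.75. The integer-valued extremum is e(T(105, 6)) = 4593, which is strictly less than the density bound 18375/4 since 6 ∤ 105 (the parts of T(105, 6) cannot all be equal).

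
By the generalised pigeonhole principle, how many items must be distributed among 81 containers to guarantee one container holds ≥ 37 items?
n = (37 − 1)·81 + 1 = 2917

By the generalised pigeonhole principle, to guarantee some box contains ≥ r objects we need more than (r − 1) · k objects total. Threshold: n = (r − 1) · k + 1. With r = 37 and k = 81: n = 36 · 81 + 1 = 2916 + 1 = 2917. For n = 2916 = 36 · 81, we can put exactly 36 objects in every box, avoiding 37 in any single one — so 2917 is tight.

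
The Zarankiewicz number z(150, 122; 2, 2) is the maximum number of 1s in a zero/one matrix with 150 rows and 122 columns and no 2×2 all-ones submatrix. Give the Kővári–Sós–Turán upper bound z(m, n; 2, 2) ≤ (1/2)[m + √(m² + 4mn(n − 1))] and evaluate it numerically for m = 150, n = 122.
z(150, 122; 2, 2) ≤ (1/2)[150 + √(150² + 4·150·122·121)] = (1/2)[150 + √8879700] = 1564.9413

Kővári–Sós–Turán: let r_1, ..., r_150 be the row sums and z = Σ r_i the total number of 1s. Each pair of columns can share at most one row with both entries 1 (else a 2×2 all-ones block appears), so Σ_i C(r_i, 2) ≤ C(122, 2) = 7381. By convexity Σ_i C(r_i, 2) ≥ 150·C(z/150, 2) = z(z − 150)/(2·150), giving z² − 150z − 150·122·121 ≤ 0 and hence z ≤ (1/2)[150 + √(22500 + 4·2214300)] = (1/2)[150 + √8879700] ≈ (1/2)(150 + 2979.8825) = 1564.9413.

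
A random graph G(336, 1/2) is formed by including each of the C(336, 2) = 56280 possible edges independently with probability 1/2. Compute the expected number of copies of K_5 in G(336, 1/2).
E[# K_5] = C(336, 5) · (1/2)^C(5, 2) = 34636310352 / 2^10 = 2164769397/64 = 33824521.828125

For each 5-subset S of vertices (there are C(336, 5) = 34636310352 such S), let X_S = 1 if S induces a K_5 (all C(5, 2) = 10 edges present). Then P(X_S = 1) = (1/2)^10 = 1/1024. By linearity of expectation, E[# K_5] = C(336, 5) · (1/2)^10 = 34636310352 / 1024 = 2164769397/64 = 33824521.828125.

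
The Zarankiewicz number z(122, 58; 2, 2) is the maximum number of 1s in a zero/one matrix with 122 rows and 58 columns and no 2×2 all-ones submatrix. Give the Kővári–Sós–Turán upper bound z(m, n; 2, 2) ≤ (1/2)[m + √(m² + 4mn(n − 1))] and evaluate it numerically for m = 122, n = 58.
z(122, 58; 2, 2) ≤ (1/2)[122 + √(122² + 4·122·58·57)] = (1/2)[122 + √1628212] = 699.0071

Kővári–Sós–Turán: let r_1, ..., r_122 be the row sums and z = Σ r_i the total number of 1s. Each pair of columns can share at most one row with both entries 1 (else a 2×2 all-ones block appears), so Σ_i C(r_i, 2) ≤ C(58, 2) = 1653. By convexity Σ_i C(r_i, 2) ≥ 122·C(z/122, 2) = z(z − 122)/(2·122), giving z² − 122z − 122·58·57 ≤ 0 and hence z ≤ (1/2)[122 + √(14884 + 4·403332)] = (1/2)[122 + √1628212] ≈ (1/2)(122 + 1276.0141) = 699.0071.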